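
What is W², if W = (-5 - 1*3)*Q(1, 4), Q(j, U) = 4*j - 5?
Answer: 64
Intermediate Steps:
Q(j, U) = -5 + 4*j
W = 8 (W = (-5 - 1*3)*(-5 + 4*1) = (-5 - 3)*(-5 + 4) = -8*(-1) = 8)
W² = 8² = 64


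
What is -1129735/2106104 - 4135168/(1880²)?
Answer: -198469207023/116309593400 ≈ -1.7064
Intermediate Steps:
-1129735/2106104 - 4135168/(1880²) = -1129735*1/2106104 - 4135168/3534400 = -1129735/2106104 - 4135168*1/3534400 = -1129735/2106104 - 64612/55225 = -198469207023/116309593400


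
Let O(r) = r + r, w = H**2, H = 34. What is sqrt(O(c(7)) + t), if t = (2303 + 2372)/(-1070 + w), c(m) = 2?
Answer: sqrt(431634)/86 ≈ 7.6394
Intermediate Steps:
w = 1156 (w = 34**2 = 1156)
O(r) = 2*r
t = 4675/86 (t = (2303 + 2372)/(-1070 + 1156) = 4675/86 ≈ 54.360)
sqrt(O(c(7)) + t) = sqrt(2*2 + 4675/86) = sqrt(4 + 4675/86) = sqrt(5019/86) = sqrt(431634)/86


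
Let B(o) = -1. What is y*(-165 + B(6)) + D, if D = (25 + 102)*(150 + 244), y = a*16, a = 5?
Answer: 36758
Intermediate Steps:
y = 80 (y = 5*16 = 80)
D = 50038 (D = 127*394 = 50038)
y*(-165 + B(6)) + D = 80*(-165 - 1) + 50038 = 80*(-166) + 50038 = -13280 + 50038 = 36758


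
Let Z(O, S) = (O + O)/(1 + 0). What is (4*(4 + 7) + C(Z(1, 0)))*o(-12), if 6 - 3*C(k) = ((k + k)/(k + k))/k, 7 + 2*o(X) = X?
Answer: -5225/12 ≈ -435.42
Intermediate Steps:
o(X) = -7/2 + X/2
Z(O, S) = 2*O (Z(O, S) = (2*O)/1 = (2*O)*1 = 2*O)
C(k) = 2 - 1/(3*k) (C(k) = 2 - (k + k)/(k + k)/(3*k) = 2 - (2*k)/((2*k))/(3*k) = 2 - (2*k)*(1/(2*k))/(3*k) = 2 - 1/(3*k))
(4*(4 + 7) + C(Z(1, 0)))*o(-12) = (4*(4 + 7) + (2 - 1/(3*(2*1))))*(-7/2 + (½)*(-12)) = (4*11 + (2 - ⅓/2))*(-7/2 - 6) = (44 + (2 - ⅓*½))*(-19/2) = (44 + (2 - ⅙))*(-19/2) = (44 + 11/6)*(-19/2) = (275/6)*(-19/2) = -5225/12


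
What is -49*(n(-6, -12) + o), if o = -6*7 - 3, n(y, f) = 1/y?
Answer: 13279/6 ≈ 2213.2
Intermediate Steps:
o = -45 (o = -42 - 3 = -45)
-49*(n(-6, -12) + o) = -49*(1/(-6) - 45) = -49*(-⅙ - 45) = -49*(-271/6) = 13279/6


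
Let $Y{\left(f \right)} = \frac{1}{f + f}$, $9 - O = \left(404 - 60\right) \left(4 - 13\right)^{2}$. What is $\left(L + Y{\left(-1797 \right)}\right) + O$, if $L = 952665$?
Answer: $\frac{3323767139}{3594} \approx 9.2481 \cdot 10^{5}$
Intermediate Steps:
$O = -27855$ ($O = 9 - \left(404 - 60\right) \left(4 - 13\right)^{2} = 9 - 344 \left(-9\right)^{2} = 9 - 344 \cdot 81 = 9 - 27864 = -27855$)
$Y{\left(f \right)} = \frac{1}{2 f}$
$\left(L + Y{\left(-1797 \right)}\right) + O = \left(952665 + \frac{1}{2 \left(-1797\right)}\right) - 27855 = \left(952665 + \frac{1}{2} \left(- \frac{1}{1797}\right)\right) - 27855 = \left(952665 - \frac{1}{3594}\right) - 27855 = \frac{3423878009}{3594} - 27855 = \frac{3323767139}{3594}$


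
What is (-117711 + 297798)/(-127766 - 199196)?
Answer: -180087/326962 ≈ -0.55079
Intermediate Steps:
(-117711 + 297798)/(-127766 - 199196) = 180087/(-326962) = 180087*(-1/326962) = -180087/326962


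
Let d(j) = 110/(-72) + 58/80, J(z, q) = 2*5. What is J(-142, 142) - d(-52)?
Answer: 3889/360 ≈ 10.803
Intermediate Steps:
J(z, q) = 10
d(j) = -289/360 (d(j) = 110*(-1/72) + 58*(1/80) = -55/36 + 29/40 = -289/360)
J(-142, 142) - d(-52) = 10 - 1*(-289/360) = 10 + 289/360 = 3889/360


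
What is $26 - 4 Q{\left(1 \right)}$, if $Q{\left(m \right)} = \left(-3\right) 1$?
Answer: $38$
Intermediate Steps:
$Q{\left(m \right)} = -3$
$26 - 4 Q{\left(1 \right)} = 26 - -12 = 26 + 12 = 38$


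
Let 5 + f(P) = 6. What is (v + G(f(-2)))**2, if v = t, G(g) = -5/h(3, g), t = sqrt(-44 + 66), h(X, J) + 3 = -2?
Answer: (1 + sqrt(22))**2 ≈ 32.381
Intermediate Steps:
h(X, J) = -5 (h(X, J) = -3 - 2 = -5)
t = sqrt(22) ≈ 4.6904
f(P) = 1 (f(P) = -5 + 6 = 1)
G(g) = 1 (G(g) = -5/(-5) = -5*(-1/5) = 1)
v = sqrt(22) ≈ 4.6904
(v + G(f(-2)))**2 = (sqrt(22) + 1)**2 = (1 + sqrt(22))**2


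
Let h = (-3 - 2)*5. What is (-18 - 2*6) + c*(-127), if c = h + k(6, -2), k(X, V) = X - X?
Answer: 3145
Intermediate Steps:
k(X, V) = 0
h = -25 (h = -5*5 = -25)
c = -25 (c = -25 + 0 = -25)
(-18 - 2*6) + c*(-127) = (-18 - 2*6) - 25*(-127) = (-18 - 1*12) + 3175 = (-18 - 12) + 3175 = -30 + 3175 = 3145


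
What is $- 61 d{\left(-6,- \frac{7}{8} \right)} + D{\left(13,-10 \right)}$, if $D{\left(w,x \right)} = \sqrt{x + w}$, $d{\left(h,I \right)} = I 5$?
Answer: $\frac{2135}{8} + \sqrt{3} \approx 268.61$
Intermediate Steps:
$d{\left(h,I \right)} = 5 I$
$D{\left(w,x \right)} = \sqrt{w + x}$
$- 61 d{\left(-6,- \frac{7}{8} \right)} + D{\left(13,-10 \right)} = - 61 \cdot 5 \left(- \frac{7}{8}\right) + \sqrt{13 - 10} = - 61 \cdot 5 \left(\left(-7\right) \frac{1}{8}\right) + \sqrt{3} = - 61 \cdot 5 \left(- \frac{7}{8}\right) + \sqrt{3} = \left(-61\right) \left(- \frac{35}{8}\right) + \sqrt{3} = \frac{2135}{8} + \sqrt{3}$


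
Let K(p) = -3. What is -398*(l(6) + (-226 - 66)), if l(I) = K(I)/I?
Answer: 116415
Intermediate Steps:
l(I) = -3/I
-398*(l(6) + (-226 - 66)) = -398*(-3/6 + (-226 - 66)) = -398*(-3*⅙ - 292) = -398*(-½ - 292) = -398*(-585/2) = 116415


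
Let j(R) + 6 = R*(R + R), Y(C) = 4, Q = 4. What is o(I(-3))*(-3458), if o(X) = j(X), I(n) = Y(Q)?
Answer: -89908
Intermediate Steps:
j(R) = -6 + 2*R² (j(R) = -6 + R*(R + R) = -6 + R*(2*R) = -6 + 2*R²)
I(n) = 4
o(X) = -6 + 2*X²
o(I(-3))*(-3458) = (-6 + 2*4²)*(-3458) = (-6 + 2*16)*(-3458) = (-6 + 32)*(-3458) = 26*(-3458) = -89908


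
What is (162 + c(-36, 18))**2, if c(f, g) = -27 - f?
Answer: 29241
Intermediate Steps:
(162 + c(-36, 18))**2 = (162 + (-27 - 1*(-36)))**2 = (162 + (-27 + 36))**2 = (162 + 9)**2 = 171**2 = 29241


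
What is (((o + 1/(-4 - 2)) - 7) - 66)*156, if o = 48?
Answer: -3926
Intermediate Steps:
(((o + 1/(-4 - 2)) - 7) - 66)*156 = (((48 + 1/(-4 - 2)) - 7) - 66)*156 = (((48 + 1/(-6)) - 7) - 66)*156 = (((48 - 1/6) - 7) - 66)*156 = ((287/6 - 7) - 66)*156 = (245/6 - 66)*156 = -151/6*156 = -3926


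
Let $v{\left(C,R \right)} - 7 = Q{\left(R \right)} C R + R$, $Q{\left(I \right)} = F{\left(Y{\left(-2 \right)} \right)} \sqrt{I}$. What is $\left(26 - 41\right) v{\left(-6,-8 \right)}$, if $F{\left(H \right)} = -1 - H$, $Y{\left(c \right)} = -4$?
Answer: $15 - 4320 i \sqrt{2} \approx 15.0 - 6109.4 i$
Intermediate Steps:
$Q{\left(I \right)} = 3 \sqrt{I}$ ($Q{\left(I \right)} = \left(-1 - -4\right) \sqrt{I} = \left(-1 + 4\right) \sqrt{I} = 3 \sqrt{I}$)
$v{\left(C,R \right)} = 7 + R + 3 C R^{\frac{3}{2}}$ ($v{\left(C,R \right)} = 7 + \left(3 \sqrt{R} C R + R\right) = 7 + \left(3 C \sqrt{R} R + R\right) = 7 + \left(3 C R^{\frac{3}{2}} + R\right) = 7 + \left(R + 3 C R^{\frac{3}{2}}\right) = 7 + R + 3 C R^{\frac{3}{2}}$)
$\left(26 - 41\right) v{\left(-6,-8 \right)} = \left(26 - 41\right) \left(7 - 8 + 3 \left(-6\right) \left(-8\right)^{\frac{3}{2}}\right) = - 15 \left(7 - 8 + 3 \left(-6\right) \left(- 16 i \sqrt{2}\right)\right) = - 15 \left(7 - 8 + 288 i \sqrt{2}\right) = - 15 \left(-1 + 288 i \sqrt{2}\right) = 15 - 4320 i \sqrt{2}$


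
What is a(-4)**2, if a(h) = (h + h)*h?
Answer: 1024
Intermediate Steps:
a(h) = 2*h**2 (a(h) = (2*h)*h = 2*h**2)
a(-4)**2 = (2*(-4)**2)**2 = (2*16)**2 = 32**2 = 1024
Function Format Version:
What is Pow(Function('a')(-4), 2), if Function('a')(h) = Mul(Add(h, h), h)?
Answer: 1024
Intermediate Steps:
Function('a')(h) = Mul(2, Pow(h, 2)) (Function('a')(h) = Mul(Mul(2, h), h) = Mul(2, Pow(h, 2)))
Pow(Function('a')(-4), 2) = Pow(Mul(2, Pow(-4, 2)), 2) = Pow(Mul(2, 16), 2) = Pow(32, 2) = 1024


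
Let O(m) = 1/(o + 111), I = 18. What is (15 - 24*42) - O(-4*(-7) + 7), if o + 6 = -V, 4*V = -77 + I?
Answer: -475651/479 ≈ -993.01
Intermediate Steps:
V = -59/4 (V = (-77 + 18)/4 = (¼)*(-59) = -59/4 ≈ -14.750)
o = 35/4 (o = -6 - 1*(-59/4) = -6 + 59/4 = 35/4 ≈ 8.7500)
O(m) = 4/479 (O(m) = 1/(35/4 + 111) = 1/(479/4) = 4/479)
(15 - 24*42) - O(-4*(-7) + 7) = (15 - 24*42) - 1*4/479 = (15 - 1008) - 4/479 = -993 - 4/479 = -475651/479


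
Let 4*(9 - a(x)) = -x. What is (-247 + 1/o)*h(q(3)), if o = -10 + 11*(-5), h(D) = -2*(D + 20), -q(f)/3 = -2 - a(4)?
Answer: 1798272/65 ≈ 27666.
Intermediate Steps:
a(x) = 9 + x/4 (a(x) = 9 - (-1)*x/4 = 9 + x/4)
q(f) = 36 (q(f) = -3*(-2 - (9 + (1/4)*4)) = -3*(-2 - (9 + 1)) = -3*(-2 - 1*10) = -3*(-2 - 10) = -3*(-12) = 36)
h(D) = -40 - 2*D (h(D) = -2*(20 + D) = -40 - 2*D)
o = -65 (o = -10 - 55 = -65)
(-247 + 1/o)*h(q(3)) = (-247 + 1/(-65))*(-40 - 2*36) = (-247 - 1/65)*(-40 - 72) = -16056/65*(-112) = 1798272/65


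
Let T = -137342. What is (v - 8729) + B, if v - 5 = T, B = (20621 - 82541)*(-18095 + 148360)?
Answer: -8066154866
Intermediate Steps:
B = -8066008800 (B = -61920*130265 = -8066008800)
v = -137337 (v = 5 - 137342 = -137337)
(v - 8729) + B = (-137337 - 8729) - 8066008800 = -146066 - 8066008800 = -8066154866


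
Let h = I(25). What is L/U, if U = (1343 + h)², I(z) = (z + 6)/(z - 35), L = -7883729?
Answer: -788372900/179533201 ≈ -4.3912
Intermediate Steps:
I(z) = (6 + z)/(-35 + z)
h = -31/10 (h = (6 + 25)/(-35 + 25) = 31/(-10) = -⅒*31 = -31/10 ≈ -3.1000)
U = 179533201/100 (U = (1343 - 31/10)² = (13399/10)² = 179533201/100 ≈ 1.7953e+6)
L/U = -7883729/179533201/100 = -7883729*100/179533201 = -788372900/179533201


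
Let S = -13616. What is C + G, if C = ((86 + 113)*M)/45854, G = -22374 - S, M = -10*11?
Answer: -200805611/22927 ≈ -8758.5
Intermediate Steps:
M = -110
G = -8758 (G = -22374 - 1*(-13616) = -22374 + 13616 = -8758)
C = -10945/22927 (C = ((86 + 113)*(-110))/45854 = (199*(-110))*(1/45854) = -21890*1/45854 = -10945/22927 ≈ -0.47738)
C + G = -10945/22927 - 8758 = -200805611/22927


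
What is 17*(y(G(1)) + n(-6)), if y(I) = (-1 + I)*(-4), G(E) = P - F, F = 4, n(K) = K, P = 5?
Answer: -102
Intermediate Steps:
G(E) = 1 (G(E) = 5 - 1*4 = 5 - 4 = 1)
y(I) = 4 - 4*I
17*(y(G(1)) + n(-6)) = 17*((4 - 4*1) - 6) = 17*((4 - 4) - 6) = 17*(0 - 6) = 17*(-6) = -102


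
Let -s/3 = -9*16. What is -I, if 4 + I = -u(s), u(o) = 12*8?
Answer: 100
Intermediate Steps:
s = 432 (s = -(-27)*16 = -3*(-144) = 432)
u(o) = 96
I = -100 (I = -4 - 1*96 = -4 - 96 = -100)
-I = -1*(-100) = 100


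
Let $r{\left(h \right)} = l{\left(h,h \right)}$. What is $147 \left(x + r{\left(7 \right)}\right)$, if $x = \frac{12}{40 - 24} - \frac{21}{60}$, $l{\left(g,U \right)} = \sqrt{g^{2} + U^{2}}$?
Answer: $\frac{294}{5} + 1029 \sqrt{2} \approx 1514.0$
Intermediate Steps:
$l{\left(g,U \right)} = \sqrt{U^{2} + g^{2}}$
$r{\left(h \right)} = \sqrt{2} \sqrt{h^{2}}$ ($r{\left(h \right)} = \sqrt{h^{2} + h^{2}} = \sqrt{2 h^{2}} = \sqrt{2} \sqrt{h^{2}}$)
$x = \frac{2}{5}$ ($x = \frac{12}{16} - \frac{7}{20} = 12 \cdot \frac{1}{16} - \frac{7}{20} = \frac{3}{4} - \frac{7}{20} = \frac{2}{5} \approx 0.4$)
$147 \left(x + r{\left(7 \right)}\right) = 147 \left(\frac{2}{5} + \sqrt{2} \sqrt{7^{2}}\right) = 147 \left(\frac{2}{5} + \sqrt{2} \sqrt{49}\right) = 147 \left(\frac{2}{5} + \sqrt{2} \cdot 7\right) = 147 \left(\frac{2}{5} + 7 \sqrt{2}\right) = \frac{294}{5} + 1029 \sqrt{2}$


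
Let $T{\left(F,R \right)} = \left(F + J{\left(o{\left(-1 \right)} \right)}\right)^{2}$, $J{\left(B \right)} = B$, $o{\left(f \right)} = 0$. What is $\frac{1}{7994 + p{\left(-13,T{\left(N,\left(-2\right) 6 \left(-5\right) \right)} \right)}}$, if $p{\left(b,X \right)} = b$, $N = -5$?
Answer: $\frac{1}{7981} \approx 0.0001253$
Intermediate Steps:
$T{\left(F,R \right)} = F^{2}$ ($T{\left(F,R \right)} = \left(F + 0\right)^{2} = F^{2}$)
$\frac{1}{7994 + p{\left(-13,T{\left(N,\left(-2\right) 6 \left(-5\right) \right)} \right)}} = \frac{1}{7994 - 13} = \frac{1}{7981}$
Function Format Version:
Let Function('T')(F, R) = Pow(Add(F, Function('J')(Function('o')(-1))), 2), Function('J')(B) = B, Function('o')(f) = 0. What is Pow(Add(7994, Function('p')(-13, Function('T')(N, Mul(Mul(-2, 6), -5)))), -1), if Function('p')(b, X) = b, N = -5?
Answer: Rational(1, 7981) ≈ 0.00012530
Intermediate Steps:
Function('T')(F, R) = Pow(F, 2) (Function('T')(F, R) = Pow(Add(F, 0), 2) = Pow(F, 2))
Pow(Add(7994, Function('p')(-13, Function('T')(N, Mul(Mul(-2, 6), -5)))), -1) = Pow(Add(7994, -13), -1) = Pow(7981, -1) = Rational(1, 7981)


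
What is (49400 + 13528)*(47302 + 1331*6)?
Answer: 3479163264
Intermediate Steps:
(49400 + 13528)*(47302 + 1331*6) = 62928*(47302 + 7986) = 62928*55288 = 3479163264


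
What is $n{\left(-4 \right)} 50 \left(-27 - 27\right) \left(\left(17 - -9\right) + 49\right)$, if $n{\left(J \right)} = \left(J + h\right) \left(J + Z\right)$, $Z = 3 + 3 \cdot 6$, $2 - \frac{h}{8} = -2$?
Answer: $-96390000$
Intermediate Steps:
$h = 32$ ($h = 16 - -16 = 16 + 16 = 32$)
$Z = 21$ ($Z = 3 + 18 = 21$)
$n{\left(J \right)} = \left(21 + J\right) \left(32 + J\right)$ ($n{\left(J \right)} = \left(J + 32\right) \left(J + 21\right) = \left(32 + J\right) \left(21 + J\right) = \left(21 + J\right) \left(32 + J\right)$)
$n{\left(-4 \right)} 50 \left(-27 - 27\right) \left(\left(17 - -9\right) + 49\right) = \left(672 + \left(-4\right)^{2} + 53 \left(-4\right)\right) 50 \left(-27 - 27\right) \left(\left(17 - -9\right) + 49\right) = \left(672 + 16 - 212\right) 50 \left(- 54 \left(\left(17 + 9\right) + 49\right)\right) = 476 \cdot 50 \left(- 54 \left(26 + 49\right)\right) = 23800 \left(\left(-54\right) 75\right) = 23800 \left(-4050\right) = -96390000$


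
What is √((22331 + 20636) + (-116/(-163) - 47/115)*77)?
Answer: √15105727569010/18745 ≈ 207.34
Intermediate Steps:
√((22331 + 20636) + (-116/(-163) - 47/115)*77) = √(42967 + (-116*(-1/163) - 47*1/115)*77) = √(42967 + (116/163 - 47/115)*77) = √(42967 + (5679/18745)*77) = √(42967 + 437283/18745) = √(805853698/18745) = √15105727569010/18745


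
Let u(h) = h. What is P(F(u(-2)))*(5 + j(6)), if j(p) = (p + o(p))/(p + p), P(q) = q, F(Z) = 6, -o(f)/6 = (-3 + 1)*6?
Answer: 69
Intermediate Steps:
o(f) = 72 (o(f) = -6*(-3 + 1)*6 = -(-12)*6 = -6*(-12) = 72)
j(p) = (72 + p)/(2*p) (j(p) = (p + 72)/(p + p) = (72 + p)/((2*p)) = (72 + p)*(1/(2*p)) = (72 + p)/(2*p))
P(F(u(-2)))*(5 + j(6)) = 6*(5 + (1/2)*(72 + 6)/6) = 6*(5 + (1/2)*(1/6)*78) = 6*(5 + 13/2) = 6*(23/2) = 69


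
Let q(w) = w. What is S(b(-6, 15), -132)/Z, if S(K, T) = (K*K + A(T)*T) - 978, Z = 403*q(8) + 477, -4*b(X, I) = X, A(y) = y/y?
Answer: -4431/14804 ≈ -0.29931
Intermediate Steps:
A(y) = 1
b(X, I) = -X/4
Z = 3701 (Z = 403*8 + 477 = 3224 + 477 = 3701)
S(K, T) = -978 + T + K² (S(K, T) = (K*K + 1*T) - 978 = (K² + T) - 978 = (T + K²) - 978 = -978 + T + K²)
S(b(-6, 15), -132)/Z = (-978 - 132 + (-¼*(-6))²)/3701 = (-978 - 132 + (3/2)²)*(1/3701) = (-978 - 132 + 9/4)*(1/3701) = -4431/4*1/3701 = -4431/14804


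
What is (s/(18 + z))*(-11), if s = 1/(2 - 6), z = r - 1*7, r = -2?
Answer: 11/36 ≈ 0.30556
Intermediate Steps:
z = -9 (z = -2 - 1*7 = -2 - 7 = -9)
s = -1/4 (s = 1/(-4) = -1/4 ≈ -0.25000)
(s/(18 + z))*(-11) = (-1/4/(18 - 9))*(-11) = (-1/4/9)*(-11) = ((1/9)*(-1/4))*(-11) = -1/36*(-11) = 11/36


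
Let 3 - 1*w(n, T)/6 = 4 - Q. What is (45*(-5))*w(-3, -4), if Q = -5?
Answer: 8100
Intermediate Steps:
w(n, T) = -36 (w(n, T) = 18 - 6*(4 - 1*(-5)) = 18 - 6*(4 + 5) = 18 - 6*9 = 18 - 54 = -36)
(45*(-5))*w(-3, -4) = (45*(-5))*(-36) = -225*(-36) = 8100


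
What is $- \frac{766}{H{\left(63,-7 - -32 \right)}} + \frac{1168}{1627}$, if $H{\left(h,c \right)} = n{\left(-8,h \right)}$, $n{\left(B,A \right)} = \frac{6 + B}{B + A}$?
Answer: $\frac{34273923}{1627} \approx 21066.0$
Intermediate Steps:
$n{\left(B,A \right)} = \frac{6 + B}{A + B}$
$H{\left(h,c \right)} = - \frac{2}{-8 + h}$ ($H{\left(h,c \right)} = \frac{6 - 8}{h - 8} = \frac{1}{-8 + h} \left(-2\right) = - \frac{2}{-8 + h}$)
$- \frac{766}{H{\left(63,-7 - -32 \right)}} + \frac{1168}{1627} = - \frac{766}{\left(-2\right) \frac{1}{-8 + 63}} + \frac{1168}{1627} = - \frac{766}{\left(-2\right) \frac{1}{55}} + 1168 \cdot \frac{1}{1627} = - \frac{766}{\left(-2\right) \frac{1}{55}} + \frac{1168}{1627} = - \frac{766}{- \frac{2}{55}} + \frac{1168}{1627} = \left(-766\right) \left(- \frac{55}{2}\right) + \frac{1168}{1627} = 21065 + \frac{1168}{1627} = \frac{34273923}{1627}$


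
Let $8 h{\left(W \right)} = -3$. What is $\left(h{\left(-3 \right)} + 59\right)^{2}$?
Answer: $\frac{219961}{64} \approx 3436.9$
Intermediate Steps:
$h{\left(W \right)} = - \frac{3}{8}$ ($h{\left(W \right)} = \frac{1}{8} \left(-3\right) = - \frac{3}{8}$)
$\left(h{\left(-3 \right)} + 59\right)^{2} = \left(- \frac{3}{8} + 59\right)^{2} = \left(\frac{469}{8}\right)^{2} = \frac{219961}{64}$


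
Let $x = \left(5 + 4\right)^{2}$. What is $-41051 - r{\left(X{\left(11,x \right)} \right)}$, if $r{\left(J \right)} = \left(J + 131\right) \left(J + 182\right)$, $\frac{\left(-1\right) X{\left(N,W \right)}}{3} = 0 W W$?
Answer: $-64893$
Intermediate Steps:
$x = 81$ ($x = 9^{2} = 81$)
$X{\left(N,W \right)} = 0$ ($X{\left(N,W \right)} = - 3 \cdot 0 W W = - 3 \cdot 0 W = \left(-3\right) 0 = 0$)
$r{\left(J \right)} = \left(131 + J\right) \left(182 + J\right)$
$-41051 - r{\left(X{\left(11,x \right)} \right)} = -41051 - \left(23842 + 0^{2} + 313 \cdot 0\right) = -41051 - \left(23842 + 0 + 0\right) = -41051 - 23842 = -64893$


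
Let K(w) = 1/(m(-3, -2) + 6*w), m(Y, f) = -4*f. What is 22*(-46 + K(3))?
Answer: -13145/13 ≈ -1011.2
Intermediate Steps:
K(w) = 1/(8 + 6*w) (K(w) = 1/(-4*(-2) + 6*w) = 1/(8 + 6*w))
22*(-46 + K(3)) = 22*(-46 + 1/(2*(4 + 3*3))) = 22*(-46 + 1/(2*(4 + 9))) = 22*(-46 + (1/2)/13) = 22*(-46 + (1/2)*(1/13)) = 22*(-46 + 1/26) = 22*(-1195/26) = -13145/13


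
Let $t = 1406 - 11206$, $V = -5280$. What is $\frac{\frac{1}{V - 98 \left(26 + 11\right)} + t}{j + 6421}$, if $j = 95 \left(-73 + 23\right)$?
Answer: $- \frac{87278801}{14881926} \approx -5.8648$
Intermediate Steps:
$t = -9800$
$j = -4750$ ($j = 95 \left(-50\right) = -4750$)
$\frac{\frac{1}{V - 98 \left(26 + 11\right)} + t}{j + 6421} = \frac{\frac{1}{-5280 - 98 \left(26 + 11\right)} - 9800}{-4750 + 6421} = \frac{\frac{1}{-5280 - 3626} - 9800}{1671} = \left(\frac{1}{-5280 - 3626} - 9800\right) \frac{1}{1671} = \left(\frac{1}{-8906} - 9800\right) \frac{1}{1671} = \left(- \frac{1}{8906} - 9800\right) \frac{1}{1671} = \left(- \frac{87278801}{8906}\right) \frac{1}{1671} = - \frac{87278801}{14881926}$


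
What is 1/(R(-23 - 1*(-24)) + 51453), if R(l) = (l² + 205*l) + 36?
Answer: 1/51695 ≈ 1.9344e-5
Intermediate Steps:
R(l) = 36 + l² + 205*l
1/(R(-23 - 1*(-24)) + 51453) = 1/((36 + (-23 - 1*(-24))² + 205*(-23 - 1*(-24))) + 51453) = 1/((36 + (-23 + 24)² + 205*(-23 + 24)) + 51453) = 1/((36 + 1² + 205*1) + 51453) = 1/((36 + 1 + 205) + 51453) = 1/(242 + 51453) = 1/51695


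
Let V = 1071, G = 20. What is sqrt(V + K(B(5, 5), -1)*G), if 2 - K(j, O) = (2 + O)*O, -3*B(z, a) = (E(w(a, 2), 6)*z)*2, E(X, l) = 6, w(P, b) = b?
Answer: sqrt(1131) ≈ 33.630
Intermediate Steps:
B(z, a) = -4*z (B(z, a) = -6*z*2/3 = -4*z)
K(j, O) = 2 - O*(2 + O) (K(j, O) = 2 - (2 + O)*O = 2 - O*(2 + O))
sqrt(V + K(B(5, 5), -1)*G) = sqrt(1071 + (2 - 1*(-1)**2 - 2*(-1))*20) = sqrt(1071 + (2 - 1*1 + 2)*20) = sqrt(1071 + (2 - 1 + 2)*20) = sqrt(1071 + 3*20) = sqrt(1071 + 60) = sqrt(1131)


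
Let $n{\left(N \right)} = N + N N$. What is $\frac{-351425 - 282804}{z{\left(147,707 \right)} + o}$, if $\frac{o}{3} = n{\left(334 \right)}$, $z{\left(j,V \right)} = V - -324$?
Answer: $- \frac{634229}{336701} \approx -1.8837$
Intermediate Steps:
$n{\left(N \right)} = N + N^{2}$
$z{\left(j,V \right)} = 324 + V$ ($z{\left(j,V \right)} = V + 324 = 324 + V$)
$o = 335670$ ($o = 3 \cdot 334 \left(1 + 334\right) = 3 \cdot 334 \cdot 335 = 3 \cdot 111890 = 335670$)
$\frac{-351425 - 282804}{z{\left(147,707 \right)} + o} = \frac{-351425 - 282804}{\left(324 + 707\right) + 335670} = - \frac{634229}{1031 + 335670} = - \frac{634229}{336701}$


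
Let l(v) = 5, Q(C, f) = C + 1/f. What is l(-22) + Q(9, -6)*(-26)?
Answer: -674/3 ≈ -224.67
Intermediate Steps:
l(-22) + Q(9, -6)*(-26) = 5 + (9 + 1/(-6))*(-26) = 5 + (9 - ⅙)*(-26) = 5 + (53/6)*(-26) = 5 - 689/3 = -674/3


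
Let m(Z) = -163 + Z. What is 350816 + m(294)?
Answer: 350947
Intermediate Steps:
350816 + m(294) = 350816 + (-163 + 294) = 350816 + 131 = 350947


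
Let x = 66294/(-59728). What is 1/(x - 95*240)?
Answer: -29864/680932347 ≈ -4.3857e-5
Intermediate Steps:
x = -33147/29864 (x = 66294*(-1/59728) = -33147/29864 ≈ -1.1099)
1/(x - 95*240) = 1/(-33147/29864 - 95*240) = 1/(-33147/29864 - 22800) = 1/(-680932347/29864) = -29864/680932347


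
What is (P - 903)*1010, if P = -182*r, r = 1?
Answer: -1095850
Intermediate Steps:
P = -182 (P = -182*1 = -182)
(P - 903)*1010 = (-182 - 903)*1010 = -1085*1010 = -1095850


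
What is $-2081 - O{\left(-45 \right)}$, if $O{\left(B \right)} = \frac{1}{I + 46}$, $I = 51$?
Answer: $- \frac{201858}{97} \approx -2081.0$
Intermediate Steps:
$O{\left(B \right)} = \frac{1}{97}$ ($O{\left(B \right)} = \frac{1}{51 + 46} = \frac{1}{97}$)
$-2081 - O{\left(-45 \right)} = -2081 - \frac{1}{97} = - \frac{201858}{97}$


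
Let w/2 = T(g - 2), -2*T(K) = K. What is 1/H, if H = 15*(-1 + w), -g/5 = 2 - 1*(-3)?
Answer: 1/390 ≈ 0.0025641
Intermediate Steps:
g = -25 (g = -5*(2 - 1*(-3)) = -5*(2 + 3) = -5*5 = -25)
T(K) = -K/2
w = 27 (w = 2*(-(-25 - 2)/2) = 2*(-½*(-27)) = 2*(27/2) = 27)
H = 390 (H = 15*(-1 + 27) = 15*26 = 390)
1/H = 1/390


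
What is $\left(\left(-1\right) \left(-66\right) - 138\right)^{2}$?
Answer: $5184$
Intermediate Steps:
$\left(\left(-1\right) \left(-66\right) - 138\right)^{2} = \left(66 - 138\right)^{2} = \left(-72\right)^{2} = 5184$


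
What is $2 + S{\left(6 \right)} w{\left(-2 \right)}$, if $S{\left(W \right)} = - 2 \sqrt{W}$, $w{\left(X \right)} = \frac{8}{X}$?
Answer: $2 + 8 \sqrt{6} \approx 21.596$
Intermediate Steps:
$2 + S{\left(6 \right)} w{\left(-2 \right)} = 2 + - 2 \sqrt{6} \frac{8}{-2} = 2 + - 2 \sqrt{6} \cdot 8 \left(- \frac{1}{2}\right) = 2 + - 2 \sqrt{6} \left(-4\right) = 2 + 8 \sqrt{6}$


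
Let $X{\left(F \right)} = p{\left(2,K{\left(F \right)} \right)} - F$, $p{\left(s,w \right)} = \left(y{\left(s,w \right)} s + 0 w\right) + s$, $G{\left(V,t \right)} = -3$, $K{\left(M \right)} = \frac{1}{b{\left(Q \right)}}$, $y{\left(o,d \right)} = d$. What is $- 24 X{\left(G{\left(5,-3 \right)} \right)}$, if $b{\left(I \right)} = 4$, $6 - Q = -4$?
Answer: $-132$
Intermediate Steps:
$Q = 10$ ($Q = 6 - -4 = 6 + 4 = 10$)
$K{\left(M \right)} = \frac{1}{4}$
$p{\left(s,w \right)} = s + s w$ ($p{\left(s,w \right)} = \left(w s + 0 w\right) + s = \left(s w + 0\right) + s = s w + s = s + s w$)
$X{\left(F \right)} = \frac{5}{2} - F$ ($X{\left(F \right)} = 2 \left(1 + \frac{1}{4}\right) - F = 2 \cdot \frac{5}{4} - F = \frac{5}{2} - F$)
$- 24 X{\left(G{\left(5,-3 \right)} \right)} = - 24 \left(\frac{5}{2} - -3\right) = - 24 \left(\frac{5}{2} + 3\right) = \left(-24\right) \frac{11}{2} = -132$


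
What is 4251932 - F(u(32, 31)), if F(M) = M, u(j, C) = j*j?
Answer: 4250908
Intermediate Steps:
u(j, C) = j²
4251932 - F(u(32, 31)) = 4251932 - 1*32² = 4251932 - 1*1024 = 4251932 - 1024 = 4250908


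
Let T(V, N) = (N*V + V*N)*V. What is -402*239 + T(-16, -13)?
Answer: -102734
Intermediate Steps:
T(V, N) = 2*N*V² (T(V, N) = (N*V + N*V)*V = (2*N*V)*V = 2*N*V²)
-402*239 + T(-16, -13) = -402*239 + 2*(-13)*(-16)² = -96078 + 2*(-13)*256 = -96078 - 6656 = -102734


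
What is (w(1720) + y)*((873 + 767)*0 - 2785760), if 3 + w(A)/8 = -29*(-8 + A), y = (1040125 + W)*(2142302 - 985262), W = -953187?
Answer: -280220563142117120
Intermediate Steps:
y = 100590743520 (y = (1040125 - 953187)*(2142302 - 985262) = 86938*1157040 = 100590743520)
w(A) = 1832 - 232*A (w(A) = -24 + 8*(-29*(-8 + A)) = -24 + 8*(232 - 29*A) = -24 + (1856 - 232*A) = 1832 - 232*A)
(w(1720) + y)*((873 + 767)*0 - 2785760) = ((1832 - 232*1720) + 100590743520)*((873 + 767)*0 - 2785760) = ((1832 - 399040) + 100590743520)*(1640*0 - 2785760) = (-397208 + 100590743520)*(0 - 2785760) = 100590346312*(-2785760) = -280220563142117120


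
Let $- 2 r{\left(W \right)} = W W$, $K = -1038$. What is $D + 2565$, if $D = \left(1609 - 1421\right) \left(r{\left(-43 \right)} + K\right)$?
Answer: $-366385$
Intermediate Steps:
$r{\left(W \right)} = - \frac{W^{2}}{2}$ ($r{\left(W \right)} = - \frac{W W}{2} = - \frac{W^{2}}{2}$)
$D = -368950$ ($D = \left(1609 - 1421\right) \left(- \frac{\left(-43\right)^{2}}{2} - 1038\right) = \left(1609 - 1421\right) \left(\left(- \frac{1}{2}\right) 1849 - 1038\right) = 188 \left(- \frac{1849}{2} - 1038\right) = 188 \left(- \frac{3925}{2}\right) = -368950$)
$D + 2565 = -368950 + 2565 = -366385$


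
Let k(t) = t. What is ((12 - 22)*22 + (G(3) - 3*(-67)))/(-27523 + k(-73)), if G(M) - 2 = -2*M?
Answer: 23/27596 ≈ 0.00083345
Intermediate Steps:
G(M) = 2 - 2*M
((12 - 22)*22 + (G(3) - 3*(-67)))/(-27523 + k(-73)) = ((12 - 22)*22 + ((2 - 2*3) - 3*(-67)))/(-27523 - 73) = (-10*22 + ((2 - 6) + 201))/(-27596) = (-220 + (-4 + 201))*(-1/27596) = (-220 + 197)*(-1/27596) = -23*(-1/27596) = 23/27596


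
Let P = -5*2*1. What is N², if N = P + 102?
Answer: 8464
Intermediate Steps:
P = -10 (P = -10*1 = -10)
N = 92 (N = -10 + 102 = 92)
N² = 92² = 8464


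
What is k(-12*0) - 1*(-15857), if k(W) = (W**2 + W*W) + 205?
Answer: 16062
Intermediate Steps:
k(W) = 205 + 2*W**2 (k(W) = (W**2 + W**2) + 205 = 2*W**2 + 205 = 205 + 2*W**2)
k(-12*0) - 1*(-15857) = (205 + 2*(-12*0)**2) - 1*(-15857) = (205 + 2*0**2) + 15857 = (205 + 2*0) + 15857 = (205 + 0) + 15857 = 205 + 15857 = 16062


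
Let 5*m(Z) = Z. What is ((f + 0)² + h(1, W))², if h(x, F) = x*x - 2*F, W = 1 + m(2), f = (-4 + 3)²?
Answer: 16/25 ≈ 0.64000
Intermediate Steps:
m(Z) = Z/5
f = 1 (f = (-1)² = 1)
W = 7/5 (W = 1 + (⅕)*2 = 1 + ⅖ = 7/5 ≈ 1.4000)
h(x, F) = x² - 2*F
((f + 0)² + h(1, W))² = ((1 + 0)² + (1² - 2*7/5))² = (1² + (1 - 14/5))² = (1 - 9/5)² = (-⅘)² = 16/25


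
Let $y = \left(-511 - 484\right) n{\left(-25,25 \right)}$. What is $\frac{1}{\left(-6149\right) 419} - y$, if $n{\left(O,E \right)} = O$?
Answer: $- \frac{64088721126}{2576431} \approx -24875.0$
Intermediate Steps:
$y = 24875$ ($y = \left(-511 - 484\right) \left(-25\right) = \left(-995\right) \left(-25\right) = 24875$)
$\frac{1}{\left(-6149\right) 419} - y = \frac{1}{\left(-6149\right) 419} - 24875 = \frac{1}{-2576431} - 24875 = - \frac{1}{2576431} - 24875 = - \frac{64088721126}{2576431}$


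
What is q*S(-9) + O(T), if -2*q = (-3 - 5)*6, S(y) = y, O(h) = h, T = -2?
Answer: -218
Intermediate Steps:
q = 24 (q = -(-3 - 5)*6/2 = -(-4)*6 = -1/2*(-48) = 24)
q*S(-9) + O(T) = 24*(-9) - 2 = -216 - 2 = -218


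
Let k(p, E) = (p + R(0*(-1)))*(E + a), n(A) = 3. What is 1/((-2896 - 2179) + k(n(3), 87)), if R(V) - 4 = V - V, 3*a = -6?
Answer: -1/4480 ≈ -0.00022321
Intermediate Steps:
a = -2 (a = (1/3)*(-6) = -2)
R(V) = 4 (R(V) = 4 + (V - V) = 4 + 0 = 4)
k(p, E) = (-2 + E)*(4 + p) (k(p, E) = (p + 4)*(E - 2) = (4 + p)*(-2 + E) = (-2 + E)*(4 + p))
1/((-2896 - 2179) + k(n(3), 87)) = 1/((-2896 - 2179) + (-8 - 2*3 + 4*87 + 87*3)) = 1/(-5075 + (-8 - 6 + 348 + 261)) = 1/(-5075 + 595) = 1/(-4480) = -1/4480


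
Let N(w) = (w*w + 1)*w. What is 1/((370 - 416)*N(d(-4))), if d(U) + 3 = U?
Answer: 1/16100 ≈ 6.2112e-5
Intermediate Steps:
d(U) = -3 + U
N(w) = w*(1 + w²) (N(w) = (w² + 1)*w = (1 + w²)*w = w*(1 + w²))
1/((370 - 416)*N(d(-4))) = 1/((370 - 416)*((-3 - 4) + (-3 - 4)³)) = 1/((-46)*(-7 + (-7)³)) = -1/(46*(-7 - 343)) = -1/46/(-350) = -1/46*(-1/350) = 1/16100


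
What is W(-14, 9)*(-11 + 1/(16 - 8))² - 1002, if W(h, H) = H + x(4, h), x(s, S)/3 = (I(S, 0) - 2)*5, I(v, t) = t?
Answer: -223077/64 ≈ -3485.6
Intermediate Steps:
x(s, S) = -30 (x(s, S) = 3*((0 - 2)*5) = 3*(-2*5) = 3*(-10) = -30)
W(h, H) = -30 + H (W(h, H) = H - 30 = -30 + H)
W(-14, 9)*(-11 + 1/(16 - 8))² - 1002 = (-30 + 9)*(-11 + 1/(16 - 8))² - 1002 = -21*(-11 + 1/8)² - 1002 = -21*(-11 + ⅛)² - 1002 = -21*(-87/8)² - 1002 = -21*7569/64 - 1002 = -158949/64 - 1002 = -223077/64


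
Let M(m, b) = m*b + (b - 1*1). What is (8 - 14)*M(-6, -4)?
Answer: -114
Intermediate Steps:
M(m, b) = -1 + b + b*m (M(m, b) = b*m + (b - 1) = b*m + (-1 + b) = -1 + b + b*m)
(8 - 14)*M(-6, -4) = (8 - 14)*(-1 - 4 - 4*(-6)) = -6*(-1 - 4 + 24) = -6*19 = -114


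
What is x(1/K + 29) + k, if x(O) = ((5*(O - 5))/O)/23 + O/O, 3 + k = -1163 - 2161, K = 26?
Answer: -11550573/3473 ≈ -3325.8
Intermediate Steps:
k = -3327 (k = -3 + (-1163 - 2161) = -3 - 3324 = -3327)
x(O) = 1 + (-25 + 5*O)/(23*O) (x(O) = ((5*(-5 + O))/O)*(1/23) + 1 = ((-25 + 5*O)/O)*(1/23) + 1 = (-25 + 5*O)/(23*O) + 1 = 1 + (-25 + 5*O)/(23*O))
x(1/K + 29) + k = (-25 + 28*(1/26 + 29))/(23*(1/26 + 29)) - 3327 = (-25 + 28*(755/26))/(23*(755/26)) - 3327 = (1/23)*(26/755)*(-25 + 10570/13) - 3327 = (1/23)*(26/755)*(10245/13) - 3327 = 4098/3473 - 3327 = -11550573/3473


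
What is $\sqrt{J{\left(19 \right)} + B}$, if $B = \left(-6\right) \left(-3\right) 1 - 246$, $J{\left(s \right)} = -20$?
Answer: $2 i \sqrt{62} \approx 15.748 i$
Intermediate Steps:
$B = -228$ ($B = 18 \cdot 1 - 246 = 18 - 246 = -228$)
$\sqrt{J{\left(19 \right)} + B} = \sqrt{-20 - 228} = \sqrt{-248} = 2 i \sqrt{62}$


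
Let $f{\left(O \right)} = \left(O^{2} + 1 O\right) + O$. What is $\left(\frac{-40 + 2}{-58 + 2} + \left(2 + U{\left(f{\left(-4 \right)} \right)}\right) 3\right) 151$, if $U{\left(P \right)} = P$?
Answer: $\frac{129709}{28} \approx 4632.5$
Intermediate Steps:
$f{\left(O \right)} = O^{2} + 2 O$ ($f{\left(O \right)} = \left(O^{2} + O\right) + O = \left(O + O^{2}\right) + O = O^{2} + 2 O$)
$\left(\frac{-40 + 2}{-58 + 2} + \left(2 + U{\left(f{\left(-4 \right)} \right)}\right) 3\right) 151 = \left(\frac{-40 + 2}{-58 + 2} + \left(2 - 4 \left(2 - 4\right)\right) 3\right) 151 = \left(- \frac{38}{-56} + \left(2 - -8\right) 3\right) 151 = \left(\left(-38\right) \left(- \frac{1}{56}\right) + \left(2 + 8\right) 3\right) 151 = \left(\frac{19}{28} + 10 \cdot 3\right) 151 = \left(\frac{19}{28} + 30\right) 151 = \frac{859}{28} \cdot 151 = \frac{129709}{28}$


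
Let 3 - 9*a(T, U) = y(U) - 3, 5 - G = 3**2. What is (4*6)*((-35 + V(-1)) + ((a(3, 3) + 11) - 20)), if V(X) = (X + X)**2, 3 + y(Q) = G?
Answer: -2776/3 ≈ -925.33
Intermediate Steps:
G = -4 (G = 5 - 1*3**2 = 5 - 1*9 = 5 - 9 = -4)
y(Q) = -7 (y(Q) = -3 - 4 = -7)
V(X) = 4*X**2 (V(X) = (2*X)**2 = 4*X**2)
a(T, U) = 13/9 (a(T, U) = 1/3 - (-7 - 3)/9 = 1/3 - 1/9*(-10) = 1/3 + 10/9 = 13/9)
(4*6)*((-35 + V(-1)) + ((a(3, 3) + 11) - 20)) = (4*6)*((-35 + 4*(-1)**2) + ((13/9 + 11) - 20)) = 24*((-35 + 4*1) + (112/9 - 20)) = 24*((-35 + 4) - 68/9) = 24*(-31 - 68/9) = 24*(-347/9) = -2776/3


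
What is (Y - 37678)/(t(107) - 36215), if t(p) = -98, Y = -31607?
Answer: 69285/36313 ≈ 1.9080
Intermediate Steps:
(Y - 37678)/(t(107) - 36215) = (-31607 - 37678)/(-98 - 36215) = -69285/(-36313) = -69285*(-1/36313) = 69285/36313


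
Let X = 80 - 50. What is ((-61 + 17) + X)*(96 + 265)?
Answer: -5054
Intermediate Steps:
X = 30
((-61 + 17) + X)*(96 + 265) = ((-61 + 17) + 30)*(96 + 265) = (-44 + 30)*361 = -14*361 = -5054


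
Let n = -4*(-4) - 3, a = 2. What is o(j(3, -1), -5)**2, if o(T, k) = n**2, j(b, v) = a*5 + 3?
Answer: 28561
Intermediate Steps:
j(b, v) = 13 (j(b, v) = 2*5 + 3 = 10 + 3 = 13)
n = 13 (n = 16 - 3 = 13)
o(T, k) = 169 (o(T, k) = 13**2 = 169)
o(j(3, -1), -5)**2 = 169**2 = 28561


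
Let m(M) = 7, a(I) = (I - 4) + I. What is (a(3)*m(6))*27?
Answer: 378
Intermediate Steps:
a(I) = -4 + 2*I (a(I) = (-4 + I) + I = -4 + 2*I)
(a(3)*m(6))*27 = ((-4 + 2*3)*7)*27 = ((-4 + 6)*7)*27 = (2*7)*27 = 14*27 = 378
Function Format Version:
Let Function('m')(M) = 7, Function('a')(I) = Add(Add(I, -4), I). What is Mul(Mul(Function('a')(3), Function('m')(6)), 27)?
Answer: 378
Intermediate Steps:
Function('a')(I) = Add(-4, Mul(2, I)) (Function('a')(I) = Add(Add(-4, I), I) = Add(-4, Mul(2, I)))
Mul(Mul(Function('a')(3), Function('m')(6)), 27) = Mul(Mul(Add(-4, Mul(2, 3)), 7), 27) = Mul(Mul(Add(-4, 6), 7), 27) = Mul(Mul(2, 7), 27) = Mul(14, 27) = 378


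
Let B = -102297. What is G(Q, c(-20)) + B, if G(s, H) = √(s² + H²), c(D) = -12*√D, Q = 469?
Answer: -102297 + √217081 ≈ -1.0183e+5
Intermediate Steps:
G(s, H) = √(H² + s²)
G(Q, c(-20)) + B = √((-24*I*√5)² + 469²) - 102297 = √((-24*I*√5)² + 219961) - 102297 = √(-2880 + 219961) - 102297 = √217081 - 102297 = -102297 + √217081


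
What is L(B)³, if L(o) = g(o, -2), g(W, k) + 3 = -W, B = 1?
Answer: -64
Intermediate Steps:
g(W, k) = -3 - W
L(o) = -3 - o
L(B)³ = (-3 - 1*1)³ = (-3 - 1)³ = (-4)³ = -64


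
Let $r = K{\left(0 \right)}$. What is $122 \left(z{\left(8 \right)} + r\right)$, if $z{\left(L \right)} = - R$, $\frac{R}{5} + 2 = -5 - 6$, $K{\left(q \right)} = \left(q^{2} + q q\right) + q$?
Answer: $7930$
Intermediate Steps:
$K{\left(q \right)} = q + 2 q^{2}$ ($K{\left(q \right)} = \left(q^{2} + q^{2}\right) + q = 2 q^{2} + q = q + 2 q^{2}$)
$r = 0$ ($r = 0 \left(1 + 2 \cdot 0\right) = 0 \left(1 + 0\right) = 0 \cdot 1 = 0$)
$R = -65$ ($R = -10 + 5 \left(-5 - 6\right) = -10 + 5 \left(-11\right) = -10 - 55 = -65$)
$z{\left(L \right)} = 65$ ($z{\left(L \right)} = \left(-1\right) \left(-65\right) = 65$)
$122 \left(z{\left(8 \right)} + r\right) = 122 \left(65 + 0\right) = 122 \cdot 65 = 7930$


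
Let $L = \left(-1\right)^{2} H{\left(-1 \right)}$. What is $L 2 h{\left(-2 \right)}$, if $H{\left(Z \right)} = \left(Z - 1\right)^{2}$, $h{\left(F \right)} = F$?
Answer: $-16$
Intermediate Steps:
$H{\left(Z \right)} = \left(-1 + Z\right)^{2}$
$L = 4$ ($L = \left(-1\right)^{2} \left(-1 - 1\right)^{2} = 1 \left(-2\right)^{2} = 1 \cdot 4 = 4$)
$L 2 h{\left(-2 \right)} = 4 \cdot 2 \left(-2\right) = 4 \left(-4\right) = -16$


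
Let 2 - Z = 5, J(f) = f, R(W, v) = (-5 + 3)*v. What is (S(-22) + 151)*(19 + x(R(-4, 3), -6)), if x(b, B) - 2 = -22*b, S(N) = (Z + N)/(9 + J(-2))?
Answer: 157896/7 ≈ 22557.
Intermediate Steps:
R(W, v) = -2*v
Z = -3 (Z = 2 - 1*5 = 2 - 5 = -3)
S(N) = -3/7 + N/7 (S(N) = (-3 + N)/(9 - 2) = (-3 + N)/7 = (-3 + N)*(1/7) = -3/7 + N/7)
x(b, B) = 2 - 22*b
(S(-22) + 151)*(19 + x(R(-4, 3), -6)) = ((-3/7 + (1/7)*(-22)) + 151)*(19 + (2 - (-44)*3)) = ((-3/7 - 22/7) + 151)*(19 + (2 - 22*(-6))) = (-25/7 + 151)*(19 + (2 + 132)) = 1032*(19 + 134)/7 = (1032/7)*153 = 157896/7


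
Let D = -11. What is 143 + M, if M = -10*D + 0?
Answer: 253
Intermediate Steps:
M = 110 (M = -10*(-11) + 0 = 110 + 0 = 110)
143 + M = 143 + 110 = 253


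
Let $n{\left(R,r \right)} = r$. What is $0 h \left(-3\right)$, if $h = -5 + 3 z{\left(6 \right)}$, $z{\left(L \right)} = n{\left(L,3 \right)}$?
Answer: $0$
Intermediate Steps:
$z{\left(L \right)} = 3$
$h = 4$ ($h = -5 + 3 \cdot 3 = -5 + 9 = 4$)
$0 h \left(-3\right) = 0 \cdot 4 \left(-3\right) = 0 \left(-3\right) = 0$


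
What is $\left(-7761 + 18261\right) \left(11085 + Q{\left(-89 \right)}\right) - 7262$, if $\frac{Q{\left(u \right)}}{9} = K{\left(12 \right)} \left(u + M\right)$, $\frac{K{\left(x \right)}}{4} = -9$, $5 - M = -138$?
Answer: $-67322762$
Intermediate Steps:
$M = 143$ ($M = 5 - -138 = 5 + 138 = 143$)
$K{\left(x \right)} = -36$ ($K{\left(x \right)} = 4 \left(-9\right) = -36$)
$Q{\left(u \right)} = -46332 - 324 u$ ($Q{\left(u \right)} = 9 \left(- 36 \left(u + 143\right)\right) = 9 \left(- 36 \left(143 + u\right)\right) = 9 \left(-5148 - 36 u\right) = -46332 - 324 u$)
$\left(-7761 + 18261\right) \left(11085 + Q{\left(-89 \right)}\right) - 7262 = \left(-7761 + 18261\right) \left(11085 - 17496\right) - 7262 = 10500 \left(11085 + \left(-46332 + 28836\right)\right) - 7262 = 10500 \left(11085 - 17496\right) - 7262 = 10500 \left(-6411\right) - 7262 = -67315500 - 7262 = -67322762$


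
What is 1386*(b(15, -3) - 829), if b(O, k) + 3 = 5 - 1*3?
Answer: -1150380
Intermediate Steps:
b(O, k) = -1 (b(O, k) = -3 + (5 - 1*3) = -3 + (5 - 3) = -3 + 2 = -1)
1386*(b(15, -3) - 829) = 1386*(-1 - 829) = 1386*(-830) = -1150380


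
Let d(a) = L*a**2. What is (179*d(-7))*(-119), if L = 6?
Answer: -6262494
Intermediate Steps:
d(a) = 6*a**2
(179*d(-7))*(-119) = (179*(6*(-7)**2))*(-119) = (179*(6*49))*(-119) = (179*294)*(-119) = 52626*(-119) = -6262494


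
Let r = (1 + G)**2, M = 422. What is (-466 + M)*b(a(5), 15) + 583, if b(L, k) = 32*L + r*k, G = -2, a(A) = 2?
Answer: -2893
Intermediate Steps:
r = 1 (r = (1 - 2)**2 = (-1)**2 = 1)
b(L, k) = k + 32*L (b(L, k) = 32*L + 1*k = 32*L + k = k + 32*L)
(-466 + M)*b(a(5), 15) + 583 = (-466 + 422)*(15 + 32*2) + 583 = -44*(15 + 64) + 583 = -44*79 + 583 = -3476 + 583 = -2893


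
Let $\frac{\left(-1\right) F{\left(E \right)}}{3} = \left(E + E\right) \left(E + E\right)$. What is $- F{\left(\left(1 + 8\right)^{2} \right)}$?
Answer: $78732$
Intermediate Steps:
$F{\left(E \right)} = - 12 E^{2}$ ($F{\left(E \right)} = - 3 \left(E + E\right) \left(E + E\right) = - 3 \cdot 2 E 2 E = - 3 \cdot 4 E^{2} = - 12 E^{2}$)
$- F{\left(\left(1 + 8\right)^{2} \right)} = - \left(-12\right) \left(\left(1 + 8\right)^{2}\right)^{2} = - \left(-12\right) \left(9^{2}\right)^{2} = - \left(-12\right) 81^{2} = - \left(-12\right) 6561 = \left(-1\right) \left(-78732\right) = 78732$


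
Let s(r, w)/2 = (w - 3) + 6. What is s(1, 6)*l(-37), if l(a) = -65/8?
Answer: -585/4 ≈ -146.25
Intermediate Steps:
l(a) = -65/8 (l(a) = -65*⅛ = -65/8)
s(r, w) = 6 + 2*w (s(r, w) = 2*((w - 3) + 6) = 2*((-3 + w) + 6) = 2*(3 + w) = 6 + 2*w)
s(1, 6)*l(-37) = (6 + 2*6)*(-65/8) = (6 + 12)*(-65/8) = 18*(-65/8) = -585/4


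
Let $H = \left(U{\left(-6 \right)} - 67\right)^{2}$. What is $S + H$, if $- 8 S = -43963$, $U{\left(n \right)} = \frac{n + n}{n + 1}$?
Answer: $\frac{1933707}{200} \approx 9668.5$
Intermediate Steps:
$U{\left(n \right)} = \frac{2 n}{1 + n}$
$H = \frac{104329}{25}$ ($H = \left(2 \left(-6\right) \frac{1}{1 - 6} - 67\right)^{2} = \left(2 \left(-6\right) \frac{1}{-5} - 67\right)^{2} = \left(2 \left(-6\right) \left(- \frac{1}{5}\right) - 67\right)^{2} = \left(\frac{12}{5} - 67\right)^{2} = \left(- \frac{323}{5}\right)^{2} = \frac{104329}{25} \approx 4173.2$)
$S = \frac{43963}{8}$ ($S = \left(- \frac{1}{8}\right) \left(-43963\right) = \frac{43963}{8} \approx 5495.4$)
$S + H = \frac{43963}{8} + \frac{104329}{25} = \frac{1933707}{200}$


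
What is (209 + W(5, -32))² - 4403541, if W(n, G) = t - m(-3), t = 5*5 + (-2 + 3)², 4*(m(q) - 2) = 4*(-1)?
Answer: -4348785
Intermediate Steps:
m(q) = 1 (m(q) = 2 + (4*(-1))/4 = 2 + (¼)*(-4) = 2 - 1 = 1)
t = 26 (t = 25 + 1² = 25 + 1 = 26)
W(n, G) = 25 (W(n, G) = 26 - 1*1 = 26 - 1 = 25)
(209 + W(5, -32))² - 4403541 = (209 + 25)² - 4403541 = 234² - 4403541 = 54756 - 4403541 = -4348785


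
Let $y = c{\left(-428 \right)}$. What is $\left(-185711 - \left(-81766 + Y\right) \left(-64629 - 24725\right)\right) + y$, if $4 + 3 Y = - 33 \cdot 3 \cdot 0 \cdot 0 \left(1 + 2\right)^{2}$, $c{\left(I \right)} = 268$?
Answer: $- \frac{21919271237}{3} \approx -7.3064 \cdot 10^{9}$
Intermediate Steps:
$y = 268$
$Y = - \frac{4}{3}$ ($Y = - \frac{4}{3} + \frac{- 33 \cdot 3 \cdot 0 \cdot 0 \left(1 + 2\right)^{2}}{3} = - \frac{4}{3} + \frac{- 33 \cdot 0 \cdot 0 \cdot 3^{2}}{3} = - \frac{4}{3} + \frac{\left(-33\right) 0 \cdot 9}{3} = - \frac{4}{3} + \frac{0 \cdot 9}{3} = - \frac{4}{3} + \frac{1}{3} \cdot 0 = - \frac{4}{3} + 0 = - \frac{4}{3} \approx -1.3333$)
$\left(-185711 - \left(-81766 + Y\right) \left(-64629 - 24725\right)\right) + y = \left(-185711 - \left(-81766 - \frac{4}{3}\right) \left(-64629 - 24725\right)\right) + 268 = \left(-185711 - \left(- \frac{245302}{3}\right) \left(-89354\right)\right) + 268 = \left(-185711 - \frac{21918714908}{3}\right) + 268 = - \frac{21919272041}{3} + 268 = - \frac{21919271237}{3}$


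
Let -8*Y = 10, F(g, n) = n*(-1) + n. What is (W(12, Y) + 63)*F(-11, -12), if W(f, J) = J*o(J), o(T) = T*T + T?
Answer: 0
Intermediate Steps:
F(g, n) = 0 (F(g, n) = -n + n = 0)
o(T) = T + T² (o(T) = T² + T = T + T²)
Y = -5/4 (Y = -⅛*10 = -5/4 ≈ -1.2500)
W(f, J) = J²*(1 + J) (W(f, J) = J*(J*(1 + J)) = J²*(1 + J))
(W(12, Y) + 63)*F(-11, -12) = ((-5/4)²*(1 - 5/4) + 63)*0 = ((25/16)*(-¼) + 63)*0 = (-25/64 + 63)*0 = (4007/64)*0 = 0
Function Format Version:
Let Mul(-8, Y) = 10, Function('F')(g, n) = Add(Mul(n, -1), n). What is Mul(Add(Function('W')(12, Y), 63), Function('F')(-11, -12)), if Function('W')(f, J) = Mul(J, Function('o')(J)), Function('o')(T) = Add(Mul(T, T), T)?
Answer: 0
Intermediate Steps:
Function('F')(g, n) = 0 (Function('F')(g, n) = Add(Mul(-1, n), n) = 0)
Function('o')(T) = Add(T, Pow(T, 2)) (Function('o')(T) = Add(Pow(T, 2), T) = Add(T, Pow(T, 2)))
Y = Rational(-5, 4) (Y = Mul(Rational(-1, 8), 10) = Rational(-5, 4) ≈ -1.2500)
Function('W')(f, J) = Mul(Pow(J, 2), Add(1, J)) (Function('W')(f, J) = Mul(J, Mul(J, Add(1, J))) = Mul(Pow(J, 2), Add(1, J)))
Mul(Add(Function('W')(12, Y), 63), Function('F')(-11, -12)) = Mul(Add(Mul(Pow(Rational(-5, 4), 2), Add(1, Rational(-5, 4))), 63), 0) = Mul(Add(Mul(Rational(25, 16), Rational(-1, 4)), 63), 0) = Mul(Add(Rational(-25, 64), 63), 0) = Mul(Rational(4007, 64), 0) = 0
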